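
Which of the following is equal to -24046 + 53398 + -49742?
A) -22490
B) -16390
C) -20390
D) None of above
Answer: C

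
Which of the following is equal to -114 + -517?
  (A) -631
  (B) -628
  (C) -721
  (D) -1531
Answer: A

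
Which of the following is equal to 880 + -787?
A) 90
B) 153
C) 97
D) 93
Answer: D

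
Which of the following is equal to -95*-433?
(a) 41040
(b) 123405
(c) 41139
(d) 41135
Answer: d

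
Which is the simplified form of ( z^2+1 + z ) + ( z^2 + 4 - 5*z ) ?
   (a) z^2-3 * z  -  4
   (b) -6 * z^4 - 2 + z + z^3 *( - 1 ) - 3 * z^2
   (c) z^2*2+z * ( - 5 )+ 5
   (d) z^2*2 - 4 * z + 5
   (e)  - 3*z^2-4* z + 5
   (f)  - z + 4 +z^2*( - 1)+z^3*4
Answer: d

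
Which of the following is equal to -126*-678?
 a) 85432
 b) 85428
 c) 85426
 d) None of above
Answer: b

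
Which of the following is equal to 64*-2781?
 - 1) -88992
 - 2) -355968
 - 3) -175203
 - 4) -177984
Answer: 4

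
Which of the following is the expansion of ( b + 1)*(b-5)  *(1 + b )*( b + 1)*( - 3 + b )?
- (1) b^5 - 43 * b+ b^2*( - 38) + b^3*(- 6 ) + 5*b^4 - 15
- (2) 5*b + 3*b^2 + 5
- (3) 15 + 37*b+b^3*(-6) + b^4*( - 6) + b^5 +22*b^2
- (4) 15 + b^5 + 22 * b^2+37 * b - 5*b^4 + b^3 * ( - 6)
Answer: 4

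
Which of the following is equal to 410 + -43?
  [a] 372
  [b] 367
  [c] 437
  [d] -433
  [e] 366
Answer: b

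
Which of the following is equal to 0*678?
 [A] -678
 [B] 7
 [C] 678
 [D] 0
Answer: D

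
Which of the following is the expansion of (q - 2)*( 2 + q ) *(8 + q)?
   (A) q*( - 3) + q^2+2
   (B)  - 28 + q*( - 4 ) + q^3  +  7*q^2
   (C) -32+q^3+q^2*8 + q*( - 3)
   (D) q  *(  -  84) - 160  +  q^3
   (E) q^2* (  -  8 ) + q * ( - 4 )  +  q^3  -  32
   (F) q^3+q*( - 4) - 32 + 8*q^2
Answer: F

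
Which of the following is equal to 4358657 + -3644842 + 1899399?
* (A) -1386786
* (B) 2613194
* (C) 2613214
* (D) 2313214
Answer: C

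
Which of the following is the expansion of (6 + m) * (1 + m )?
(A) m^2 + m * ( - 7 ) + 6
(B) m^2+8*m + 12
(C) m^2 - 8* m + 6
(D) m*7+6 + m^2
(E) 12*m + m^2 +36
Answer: D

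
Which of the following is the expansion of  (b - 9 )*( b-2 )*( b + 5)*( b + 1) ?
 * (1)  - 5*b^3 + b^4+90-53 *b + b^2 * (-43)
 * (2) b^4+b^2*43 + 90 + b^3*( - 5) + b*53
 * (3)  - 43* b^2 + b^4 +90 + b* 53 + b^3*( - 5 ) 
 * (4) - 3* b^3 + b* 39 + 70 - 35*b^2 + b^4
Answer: 3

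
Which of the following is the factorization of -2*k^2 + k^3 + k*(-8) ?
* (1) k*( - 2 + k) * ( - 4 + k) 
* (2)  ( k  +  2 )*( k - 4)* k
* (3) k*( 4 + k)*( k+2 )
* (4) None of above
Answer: 2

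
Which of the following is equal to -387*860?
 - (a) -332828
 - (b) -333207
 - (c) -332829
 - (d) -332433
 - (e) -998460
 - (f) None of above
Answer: f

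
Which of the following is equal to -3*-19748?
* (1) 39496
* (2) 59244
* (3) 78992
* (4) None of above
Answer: 2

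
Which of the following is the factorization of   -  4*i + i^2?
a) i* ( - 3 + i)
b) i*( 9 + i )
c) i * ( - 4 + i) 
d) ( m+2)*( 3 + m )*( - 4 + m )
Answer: c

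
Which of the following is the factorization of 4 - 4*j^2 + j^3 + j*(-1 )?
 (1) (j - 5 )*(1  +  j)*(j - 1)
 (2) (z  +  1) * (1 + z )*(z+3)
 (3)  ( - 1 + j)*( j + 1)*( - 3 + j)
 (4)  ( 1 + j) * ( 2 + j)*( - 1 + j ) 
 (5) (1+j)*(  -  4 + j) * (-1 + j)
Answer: 5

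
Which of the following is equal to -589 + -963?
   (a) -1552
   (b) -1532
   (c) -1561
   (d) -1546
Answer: a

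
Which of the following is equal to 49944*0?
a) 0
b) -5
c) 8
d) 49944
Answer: a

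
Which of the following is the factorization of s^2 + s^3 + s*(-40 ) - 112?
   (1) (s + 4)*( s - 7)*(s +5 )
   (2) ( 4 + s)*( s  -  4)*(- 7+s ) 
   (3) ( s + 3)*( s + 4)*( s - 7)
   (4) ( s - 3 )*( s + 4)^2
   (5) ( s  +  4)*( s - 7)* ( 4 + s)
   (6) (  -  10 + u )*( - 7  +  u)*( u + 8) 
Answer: 5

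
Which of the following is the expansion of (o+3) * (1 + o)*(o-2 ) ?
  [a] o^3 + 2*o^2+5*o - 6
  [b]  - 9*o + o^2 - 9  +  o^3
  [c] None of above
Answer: c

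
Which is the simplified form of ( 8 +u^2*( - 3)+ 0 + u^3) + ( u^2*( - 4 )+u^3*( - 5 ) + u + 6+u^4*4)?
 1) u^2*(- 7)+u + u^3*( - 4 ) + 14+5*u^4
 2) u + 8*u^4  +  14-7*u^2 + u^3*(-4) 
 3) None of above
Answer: 3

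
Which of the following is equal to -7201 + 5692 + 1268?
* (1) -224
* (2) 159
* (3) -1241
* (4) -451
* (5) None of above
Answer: 5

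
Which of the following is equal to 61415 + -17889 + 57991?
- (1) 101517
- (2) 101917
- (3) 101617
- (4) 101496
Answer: 1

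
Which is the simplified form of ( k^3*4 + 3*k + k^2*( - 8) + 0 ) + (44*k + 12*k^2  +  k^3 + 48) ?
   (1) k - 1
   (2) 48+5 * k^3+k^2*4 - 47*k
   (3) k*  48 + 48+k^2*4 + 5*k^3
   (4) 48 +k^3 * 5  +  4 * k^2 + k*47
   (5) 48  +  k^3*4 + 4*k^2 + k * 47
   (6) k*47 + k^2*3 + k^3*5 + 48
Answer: 4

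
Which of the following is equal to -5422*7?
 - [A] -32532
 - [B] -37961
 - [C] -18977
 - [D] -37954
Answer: D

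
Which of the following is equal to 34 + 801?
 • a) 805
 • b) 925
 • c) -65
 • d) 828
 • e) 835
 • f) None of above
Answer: e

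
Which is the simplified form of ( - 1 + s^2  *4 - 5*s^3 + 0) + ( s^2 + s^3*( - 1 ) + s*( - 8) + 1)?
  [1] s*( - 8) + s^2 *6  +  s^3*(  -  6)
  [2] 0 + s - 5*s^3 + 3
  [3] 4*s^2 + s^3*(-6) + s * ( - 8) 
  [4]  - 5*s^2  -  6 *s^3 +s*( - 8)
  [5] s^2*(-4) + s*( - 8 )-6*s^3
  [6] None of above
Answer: 6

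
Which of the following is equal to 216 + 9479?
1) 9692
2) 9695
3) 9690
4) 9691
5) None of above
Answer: 2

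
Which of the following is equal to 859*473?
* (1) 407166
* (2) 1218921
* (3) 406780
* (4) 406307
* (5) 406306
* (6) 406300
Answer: 4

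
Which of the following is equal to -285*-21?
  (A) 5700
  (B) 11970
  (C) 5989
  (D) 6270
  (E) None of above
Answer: E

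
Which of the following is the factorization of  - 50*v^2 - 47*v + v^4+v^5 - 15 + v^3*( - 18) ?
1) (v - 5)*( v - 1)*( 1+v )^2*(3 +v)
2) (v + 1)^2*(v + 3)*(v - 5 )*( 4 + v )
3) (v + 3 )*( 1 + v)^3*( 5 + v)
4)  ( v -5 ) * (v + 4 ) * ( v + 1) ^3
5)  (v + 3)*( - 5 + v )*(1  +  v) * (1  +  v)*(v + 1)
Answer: 5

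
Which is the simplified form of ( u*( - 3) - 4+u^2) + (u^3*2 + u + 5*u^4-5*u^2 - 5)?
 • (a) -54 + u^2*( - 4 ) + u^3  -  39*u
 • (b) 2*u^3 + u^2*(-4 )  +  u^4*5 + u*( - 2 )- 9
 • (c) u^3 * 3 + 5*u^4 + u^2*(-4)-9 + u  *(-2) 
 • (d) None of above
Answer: b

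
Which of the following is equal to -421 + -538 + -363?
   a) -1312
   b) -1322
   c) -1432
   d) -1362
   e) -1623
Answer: b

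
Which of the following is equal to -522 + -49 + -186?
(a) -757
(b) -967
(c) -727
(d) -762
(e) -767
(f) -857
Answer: a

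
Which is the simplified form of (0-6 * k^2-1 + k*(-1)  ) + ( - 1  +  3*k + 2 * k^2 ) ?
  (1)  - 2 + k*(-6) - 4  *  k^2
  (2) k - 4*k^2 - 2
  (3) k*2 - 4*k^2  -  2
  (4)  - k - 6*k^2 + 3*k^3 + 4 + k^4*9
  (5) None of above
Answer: 3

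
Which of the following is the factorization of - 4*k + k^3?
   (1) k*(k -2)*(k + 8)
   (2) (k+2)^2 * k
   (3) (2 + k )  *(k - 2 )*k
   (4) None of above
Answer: 3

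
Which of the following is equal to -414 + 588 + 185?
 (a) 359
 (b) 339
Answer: a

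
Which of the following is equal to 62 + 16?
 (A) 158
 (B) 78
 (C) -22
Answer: B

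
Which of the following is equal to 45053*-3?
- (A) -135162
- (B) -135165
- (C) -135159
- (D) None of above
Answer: C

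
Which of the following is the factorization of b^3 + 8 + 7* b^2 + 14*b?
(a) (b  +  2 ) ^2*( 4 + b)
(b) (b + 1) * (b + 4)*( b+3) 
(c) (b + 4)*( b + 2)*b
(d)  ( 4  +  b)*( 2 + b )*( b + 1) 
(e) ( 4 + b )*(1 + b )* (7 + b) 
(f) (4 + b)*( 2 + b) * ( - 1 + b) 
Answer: d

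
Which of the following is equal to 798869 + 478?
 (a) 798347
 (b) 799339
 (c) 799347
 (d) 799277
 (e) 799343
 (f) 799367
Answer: c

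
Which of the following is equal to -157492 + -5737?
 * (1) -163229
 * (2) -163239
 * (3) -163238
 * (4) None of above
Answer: 1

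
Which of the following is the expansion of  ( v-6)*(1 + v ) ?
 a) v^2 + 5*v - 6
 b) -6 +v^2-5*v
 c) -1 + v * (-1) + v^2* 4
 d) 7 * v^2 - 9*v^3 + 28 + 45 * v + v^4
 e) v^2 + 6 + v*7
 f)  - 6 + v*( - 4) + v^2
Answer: b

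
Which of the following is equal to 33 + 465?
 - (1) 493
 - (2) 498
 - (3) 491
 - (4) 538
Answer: 2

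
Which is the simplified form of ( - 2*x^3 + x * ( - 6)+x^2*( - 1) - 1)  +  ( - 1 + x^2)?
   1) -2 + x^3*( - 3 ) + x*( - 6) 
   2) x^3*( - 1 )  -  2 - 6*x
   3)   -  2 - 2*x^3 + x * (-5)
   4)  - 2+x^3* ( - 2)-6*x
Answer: 4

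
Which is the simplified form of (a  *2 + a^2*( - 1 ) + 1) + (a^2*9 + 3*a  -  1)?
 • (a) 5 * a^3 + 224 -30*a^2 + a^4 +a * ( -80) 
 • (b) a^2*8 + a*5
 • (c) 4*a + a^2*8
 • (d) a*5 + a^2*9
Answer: b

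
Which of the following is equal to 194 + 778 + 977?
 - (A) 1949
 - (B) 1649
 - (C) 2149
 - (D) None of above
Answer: A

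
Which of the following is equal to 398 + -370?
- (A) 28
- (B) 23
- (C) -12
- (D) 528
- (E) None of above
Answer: A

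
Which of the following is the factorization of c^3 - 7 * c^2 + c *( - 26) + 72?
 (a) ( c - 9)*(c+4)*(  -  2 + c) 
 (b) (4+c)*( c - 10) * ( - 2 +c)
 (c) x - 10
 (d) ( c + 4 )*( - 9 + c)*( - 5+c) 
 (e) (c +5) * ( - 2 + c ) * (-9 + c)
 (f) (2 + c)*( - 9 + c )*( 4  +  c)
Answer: a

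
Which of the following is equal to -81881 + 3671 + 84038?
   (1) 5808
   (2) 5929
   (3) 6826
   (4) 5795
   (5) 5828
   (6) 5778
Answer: 5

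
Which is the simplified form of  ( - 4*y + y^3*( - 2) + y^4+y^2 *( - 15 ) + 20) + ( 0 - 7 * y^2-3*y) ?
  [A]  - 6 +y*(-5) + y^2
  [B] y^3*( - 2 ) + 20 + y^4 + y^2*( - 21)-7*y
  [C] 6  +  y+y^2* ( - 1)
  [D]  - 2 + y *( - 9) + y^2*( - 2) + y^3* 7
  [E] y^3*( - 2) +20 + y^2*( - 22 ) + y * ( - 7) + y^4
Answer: E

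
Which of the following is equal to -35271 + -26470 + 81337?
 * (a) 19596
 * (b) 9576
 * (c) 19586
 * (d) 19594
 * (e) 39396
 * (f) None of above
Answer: a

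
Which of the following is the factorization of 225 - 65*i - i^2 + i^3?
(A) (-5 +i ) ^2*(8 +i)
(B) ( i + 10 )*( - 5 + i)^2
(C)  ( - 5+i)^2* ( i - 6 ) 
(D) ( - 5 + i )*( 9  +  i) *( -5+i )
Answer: D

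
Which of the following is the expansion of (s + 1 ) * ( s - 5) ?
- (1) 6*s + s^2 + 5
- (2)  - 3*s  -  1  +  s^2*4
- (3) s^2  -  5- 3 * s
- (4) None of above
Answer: 4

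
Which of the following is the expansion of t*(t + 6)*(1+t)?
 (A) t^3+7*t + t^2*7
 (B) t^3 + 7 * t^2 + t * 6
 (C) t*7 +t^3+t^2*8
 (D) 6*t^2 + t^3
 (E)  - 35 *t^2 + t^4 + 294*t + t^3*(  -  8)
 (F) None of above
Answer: B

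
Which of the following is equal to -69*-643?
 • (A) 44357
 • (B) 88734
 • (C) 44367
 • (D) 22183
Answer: C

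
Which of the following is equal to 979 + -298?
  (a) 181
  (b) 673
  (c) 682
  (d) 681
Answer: d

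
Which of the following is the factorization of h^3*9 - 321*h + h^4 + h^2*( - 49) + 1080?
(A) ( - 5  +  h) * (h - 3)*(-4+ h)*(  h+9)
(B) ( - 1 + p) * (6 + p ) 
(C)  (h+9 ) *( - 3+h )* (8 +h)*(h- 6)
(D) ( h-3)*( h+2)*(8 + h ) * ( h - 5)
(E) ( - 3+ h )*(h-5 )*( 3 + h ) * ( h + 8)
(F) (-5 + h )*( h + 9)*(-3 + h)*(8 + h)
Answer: F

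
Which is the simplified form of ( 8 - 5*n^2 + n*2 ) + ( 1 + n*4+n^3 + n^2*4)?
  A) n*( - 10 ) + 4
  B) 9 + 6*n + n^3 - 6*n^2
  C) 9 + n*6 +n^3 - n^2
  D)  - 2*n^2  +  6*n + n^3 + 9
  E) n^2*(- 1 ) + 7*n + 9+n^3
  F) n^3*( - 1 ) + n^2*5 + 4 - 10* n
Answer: C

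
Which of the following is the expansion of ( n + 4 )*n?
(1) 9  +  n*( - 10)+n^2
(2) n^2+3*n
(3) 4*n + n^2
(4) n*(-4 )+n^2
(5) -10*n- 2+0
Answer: 3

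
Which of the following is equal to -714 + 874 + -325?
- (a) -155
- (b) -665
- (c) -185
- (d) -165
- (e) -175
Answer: d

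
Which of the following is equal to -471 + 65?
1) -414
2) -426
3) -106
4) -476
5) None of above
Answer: 5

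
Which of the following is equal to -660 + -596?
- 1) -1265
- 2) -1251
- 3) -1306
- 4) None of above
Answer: 4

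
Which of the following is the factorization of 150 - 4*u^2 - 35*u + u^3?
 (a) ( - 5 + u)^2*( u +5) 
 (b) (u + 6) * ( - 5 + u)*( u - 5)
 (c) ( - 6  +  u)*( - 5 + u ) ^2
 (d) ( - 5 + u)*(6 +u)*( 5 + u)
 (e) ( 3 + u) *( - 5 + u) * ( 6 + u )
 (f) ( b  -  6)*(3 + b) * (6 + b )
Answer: b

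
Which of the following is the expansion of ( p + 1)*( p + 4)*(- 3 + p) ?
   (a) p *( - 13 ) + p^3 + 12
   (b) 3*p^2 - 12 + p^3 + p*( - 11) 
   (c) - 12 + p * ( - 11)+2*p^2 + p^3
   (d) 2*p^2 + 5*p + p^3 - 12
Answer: c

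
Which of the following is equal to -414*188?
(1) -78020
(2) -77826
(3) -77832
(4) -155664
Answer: 3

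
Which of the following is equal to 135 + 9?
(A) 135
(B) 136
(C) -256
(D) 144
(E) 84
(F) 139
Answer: D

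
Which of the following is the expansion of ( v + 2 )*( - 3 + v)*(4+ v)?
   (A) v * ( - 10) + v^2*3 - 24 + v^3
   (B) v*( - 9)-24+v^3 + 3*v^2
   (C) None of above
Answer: A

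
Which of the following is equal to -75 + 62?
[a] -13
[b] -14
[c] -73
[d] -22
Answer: a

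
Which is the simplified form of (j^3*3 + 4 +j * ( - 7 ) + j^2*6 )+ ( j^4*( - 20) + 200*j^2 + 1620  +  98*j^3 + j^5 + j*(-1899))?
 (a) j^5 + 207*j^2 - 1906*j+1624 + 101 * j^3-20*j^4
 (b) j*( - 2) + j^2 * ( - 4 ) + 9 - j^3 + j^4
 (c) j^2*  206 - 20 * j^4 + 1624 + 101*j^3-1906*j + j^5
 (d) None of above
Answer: c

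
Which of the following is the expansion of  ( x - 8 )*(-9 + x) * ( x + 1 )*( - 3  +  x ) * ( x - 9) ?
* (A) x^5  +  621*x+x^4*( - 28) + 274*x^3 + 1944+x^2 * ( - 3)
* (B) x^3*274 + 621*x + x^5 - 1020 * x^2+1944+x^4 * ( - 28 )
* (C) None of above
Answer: B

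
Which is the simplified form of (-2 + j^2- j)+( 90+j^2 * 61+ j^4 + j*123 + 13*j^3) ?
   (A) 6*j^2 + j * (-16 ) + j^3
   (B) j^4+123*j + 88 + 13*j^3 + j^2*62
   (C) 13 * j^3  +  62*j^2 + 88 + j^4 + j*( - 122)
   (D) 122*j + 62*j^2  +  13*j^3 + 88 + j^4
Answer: D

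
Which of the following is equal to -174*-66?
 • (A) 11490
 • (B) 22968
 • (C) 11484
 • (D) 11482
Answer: C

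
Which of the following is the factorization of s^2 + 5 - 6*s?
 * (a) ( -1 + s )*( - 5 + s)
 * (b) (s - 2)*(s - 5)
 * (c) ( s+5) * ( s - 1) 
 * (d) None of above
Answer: a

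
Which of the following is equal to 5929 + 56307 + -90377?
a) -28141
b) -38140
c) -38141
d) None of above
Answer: a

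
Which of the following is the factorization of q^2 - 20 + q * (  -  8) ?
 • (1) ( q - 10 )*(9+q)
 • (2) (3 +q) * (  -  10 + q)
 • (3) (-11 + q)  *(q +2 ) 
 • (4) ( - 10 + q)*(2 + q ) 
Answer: 4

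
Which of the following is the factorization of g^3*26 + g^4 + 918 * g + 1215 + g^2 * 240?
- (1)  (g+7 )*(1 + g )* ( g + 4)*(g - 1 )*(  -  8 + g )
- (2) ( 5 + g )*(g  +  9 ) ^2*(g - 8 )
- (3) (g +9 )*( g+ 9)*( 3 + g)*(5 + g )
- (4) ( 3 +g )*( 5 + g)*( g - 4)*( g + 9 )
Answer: 3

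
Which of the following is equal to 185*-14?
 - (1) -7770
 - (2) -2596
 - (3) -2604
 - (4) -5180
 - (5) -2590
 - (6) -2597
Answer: 5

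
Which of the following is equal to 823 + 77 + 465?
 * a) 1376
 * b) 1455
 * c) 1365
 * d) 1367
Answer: c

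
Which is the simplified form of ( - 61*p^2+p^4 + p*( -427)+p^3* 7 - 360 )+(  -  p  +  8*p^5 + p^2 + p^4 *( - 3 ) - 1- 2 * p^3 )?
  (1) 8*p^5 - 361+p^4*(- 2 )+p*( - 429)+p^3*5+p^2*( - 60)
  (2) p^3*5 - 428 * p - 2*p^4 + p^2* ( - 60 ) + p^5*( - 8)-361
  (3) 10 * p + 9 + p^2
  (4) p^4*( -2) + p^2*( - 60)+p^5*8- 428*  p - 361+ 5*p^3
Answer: 4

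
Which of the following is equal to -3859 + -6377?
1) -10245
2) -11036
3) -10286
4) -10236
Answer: 4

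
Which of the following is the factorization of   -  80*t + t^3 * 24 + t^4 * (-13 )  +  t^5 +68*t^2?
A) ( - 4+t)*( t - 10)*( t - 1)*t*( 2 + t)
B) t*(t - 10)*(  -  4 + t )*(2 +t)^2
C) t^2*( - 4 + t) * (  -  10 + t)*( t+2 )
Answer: A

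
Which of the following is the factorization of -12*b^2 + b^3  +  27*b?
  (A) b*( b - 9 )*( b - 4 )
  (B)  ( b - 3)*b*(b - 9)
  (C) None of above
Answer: B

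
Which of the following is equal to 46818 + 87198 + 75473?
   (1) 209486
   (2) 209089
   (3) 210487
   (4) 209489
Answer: 4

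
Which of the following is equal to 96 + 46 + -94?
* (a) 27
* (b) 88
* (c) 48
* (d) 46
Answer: c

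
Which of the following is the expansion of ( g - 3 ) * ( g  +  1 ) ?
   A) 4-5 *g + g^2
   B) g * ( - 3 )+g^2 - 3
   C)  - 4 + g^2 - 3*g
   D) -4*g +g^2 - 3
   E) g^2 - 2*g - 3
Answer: E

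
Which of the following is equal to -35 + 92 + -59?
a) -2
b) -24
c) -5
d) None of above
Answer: a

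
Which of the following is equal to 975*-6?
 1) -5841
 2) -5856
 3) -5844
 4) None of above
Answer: 4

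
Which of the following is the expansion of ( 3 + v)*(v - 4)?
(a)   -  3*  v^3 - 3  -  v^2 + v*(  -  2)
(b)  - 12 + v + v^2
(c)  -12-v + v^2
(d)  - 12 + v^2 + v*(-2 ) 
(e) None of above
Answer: c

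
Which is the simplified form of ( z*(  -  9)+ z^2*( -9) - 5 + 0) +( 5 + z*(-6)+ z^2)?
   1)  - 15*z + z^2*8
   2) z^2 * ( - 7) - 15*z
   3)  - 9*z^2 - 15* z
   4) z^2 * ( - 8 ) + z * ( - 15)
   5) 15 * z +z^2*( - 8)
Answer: 4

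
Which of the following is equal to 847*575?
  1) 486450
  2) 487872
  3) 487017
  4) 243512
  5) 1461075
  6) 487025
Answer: 6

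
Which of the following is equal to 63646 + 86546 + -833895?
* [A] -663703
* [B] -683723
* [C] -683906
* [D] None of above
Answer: D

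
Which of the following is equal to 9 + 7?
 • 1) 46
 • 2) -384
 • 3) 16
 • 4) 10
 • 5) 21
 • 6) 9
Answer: 3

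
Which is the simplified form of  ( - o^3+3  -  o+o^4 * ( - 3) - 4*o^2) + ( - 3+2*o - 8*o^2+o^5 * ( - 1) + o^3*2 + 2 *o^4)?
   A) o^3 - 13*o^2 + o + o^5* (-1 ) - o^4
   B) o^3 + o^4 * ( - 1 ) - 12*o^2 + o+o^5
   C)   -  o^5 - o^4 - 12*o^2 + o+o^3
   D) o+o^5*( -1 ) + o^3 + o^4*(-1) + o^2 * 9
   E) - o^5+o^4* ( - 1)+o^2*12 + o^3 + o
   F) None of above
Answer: C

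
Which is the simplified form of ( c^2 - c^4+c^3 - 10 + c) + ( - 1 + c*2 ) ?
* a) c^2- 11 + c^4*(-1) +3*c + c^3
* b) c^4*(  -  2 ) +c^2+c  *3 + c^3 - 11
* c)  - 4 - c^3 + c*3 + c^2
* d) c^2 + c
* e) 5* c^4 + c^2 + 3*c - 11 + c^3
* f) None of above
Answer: a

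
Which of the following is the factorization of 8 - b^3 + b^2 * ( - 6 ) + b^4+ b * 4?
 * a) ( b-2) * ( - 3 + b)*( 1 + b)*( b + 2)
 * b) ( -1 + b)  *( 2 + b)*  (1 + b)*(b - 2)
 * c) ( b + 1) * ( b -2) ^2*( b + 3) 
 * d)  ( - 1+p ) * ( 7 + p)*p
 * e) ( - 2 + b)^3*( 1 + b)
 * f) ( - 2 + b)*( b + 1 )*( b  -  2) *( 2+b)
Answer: f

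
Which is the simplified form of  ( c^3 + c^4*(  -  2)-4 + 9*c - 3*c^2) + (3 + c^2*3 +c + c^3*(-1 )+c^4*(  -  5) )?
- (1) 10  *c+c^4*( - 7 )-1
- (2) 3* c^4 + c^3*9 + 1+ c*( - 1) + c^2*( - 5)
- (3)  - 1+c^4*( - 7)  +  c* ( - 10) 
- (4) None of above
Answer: 1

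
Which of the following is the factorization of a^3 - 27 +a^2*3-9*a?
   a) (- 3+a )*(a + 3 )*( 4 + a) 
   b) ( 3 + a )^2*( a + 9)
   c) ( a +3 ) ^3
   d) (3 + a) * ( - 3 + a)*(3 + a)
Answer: d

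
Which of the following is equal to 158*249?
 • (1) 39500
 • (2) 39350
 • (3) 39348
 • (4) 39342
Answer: 4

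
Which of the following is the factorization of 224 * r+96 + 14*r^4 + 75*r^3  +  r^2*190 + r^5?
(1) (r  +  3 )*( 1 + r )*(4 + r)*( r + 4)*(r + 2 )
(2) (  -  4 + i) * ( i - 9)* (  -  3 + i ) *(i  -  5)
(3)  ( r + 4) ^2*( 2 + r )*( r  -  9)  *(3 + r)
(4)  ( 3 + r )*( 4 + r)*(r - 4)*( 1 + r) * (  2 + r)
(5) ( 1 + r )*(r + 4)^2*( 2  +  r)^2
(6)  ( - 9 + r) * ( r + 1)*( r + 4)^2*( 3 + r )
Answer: 1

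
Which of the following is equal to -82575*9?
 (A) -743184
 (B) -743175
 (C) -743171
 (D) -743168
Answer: B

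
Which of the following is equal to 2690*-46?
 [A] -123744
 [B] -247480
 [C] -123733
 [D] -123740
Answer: D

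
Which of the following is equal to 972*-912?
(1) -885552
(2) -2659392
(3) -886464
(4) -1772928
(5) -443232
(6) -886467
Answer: 3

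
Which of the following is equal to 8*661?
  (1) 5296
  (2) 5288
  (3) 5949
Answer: 2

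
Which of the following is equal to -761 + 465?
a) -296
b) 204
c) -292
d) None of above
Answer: a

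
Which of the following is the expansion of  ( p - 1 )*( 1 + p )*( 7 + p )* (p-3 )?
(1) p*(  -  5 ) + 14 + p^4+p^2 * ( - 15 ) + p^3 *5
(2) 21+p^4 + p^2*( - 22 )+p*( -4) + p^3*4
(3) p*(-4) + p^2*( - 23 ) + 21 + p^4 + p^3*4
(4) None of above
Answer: 2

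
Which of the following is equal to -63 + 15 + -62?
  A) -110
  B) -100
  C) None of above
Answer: A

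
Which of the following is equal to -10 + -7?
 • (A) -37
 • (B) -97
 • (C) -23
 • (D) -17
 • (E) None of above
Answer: D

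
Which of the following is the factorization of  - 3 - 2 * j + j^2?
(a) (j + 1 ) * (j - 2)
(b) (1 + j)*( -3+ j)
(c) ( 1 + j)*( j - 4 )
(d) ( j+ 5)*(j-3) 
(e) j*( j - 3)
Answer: b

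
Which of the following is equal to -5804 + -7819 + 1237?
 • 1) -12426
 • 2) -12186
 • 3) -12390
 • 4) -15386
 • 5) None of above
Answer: 5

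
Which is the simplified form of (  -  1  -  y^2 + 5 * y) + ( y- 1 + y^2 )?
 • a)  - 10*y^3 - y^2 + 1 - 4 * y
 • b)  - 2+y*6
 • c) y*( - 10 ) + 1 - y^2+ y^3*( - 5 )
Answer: b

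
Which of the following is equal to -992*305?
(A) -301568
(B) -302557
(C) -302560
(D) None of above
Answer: C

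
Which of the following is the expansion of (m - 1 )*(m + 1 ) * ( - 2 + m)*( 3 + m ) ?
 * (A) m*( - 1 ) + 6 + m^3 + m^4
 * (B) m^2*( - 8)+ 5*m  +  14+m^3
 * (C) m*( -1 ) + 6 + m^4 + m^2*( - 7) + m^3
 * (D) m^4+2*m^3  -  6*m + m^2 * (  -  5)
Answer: C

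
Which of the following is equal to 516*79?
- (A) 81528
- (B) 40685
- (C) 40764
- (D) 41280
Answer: C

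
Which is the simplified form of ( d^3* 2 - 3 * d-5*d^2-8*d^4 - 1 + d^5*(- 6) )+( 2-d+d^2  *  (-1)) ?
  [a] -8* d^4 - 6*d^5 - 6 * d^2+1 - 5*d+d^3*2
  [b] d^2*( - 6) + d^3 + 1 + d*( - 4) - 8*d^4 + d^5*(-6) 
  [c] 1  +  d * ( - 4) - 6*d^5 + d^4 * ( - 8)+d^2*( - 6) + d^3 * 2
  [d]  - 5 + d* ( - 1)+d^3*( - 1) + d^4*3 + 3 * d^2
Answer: c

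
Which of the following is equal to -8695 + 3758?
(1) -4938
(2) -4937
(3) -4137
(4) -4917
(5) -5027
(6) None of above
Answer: 2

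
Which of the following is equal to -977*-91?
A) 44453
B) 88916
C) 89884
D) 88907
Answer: D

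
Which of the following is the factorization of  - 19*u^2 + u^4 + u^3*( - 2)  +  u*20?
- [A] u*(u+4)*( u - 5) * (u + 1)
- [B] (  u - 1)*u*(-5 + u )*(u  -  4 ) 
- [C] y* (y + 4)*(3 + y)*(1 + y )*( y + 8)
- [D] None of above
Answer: D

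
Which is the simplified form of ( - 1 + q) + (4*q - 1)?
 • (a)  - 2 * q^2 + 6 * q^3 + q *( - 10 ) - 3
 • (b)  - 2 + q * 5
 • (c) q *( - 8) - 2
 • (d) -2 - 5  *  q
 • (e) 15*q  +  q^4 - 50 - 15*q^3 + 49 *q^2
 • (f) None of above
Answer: b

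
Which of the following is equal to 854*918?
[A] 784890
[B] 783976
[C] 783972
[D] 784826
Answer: C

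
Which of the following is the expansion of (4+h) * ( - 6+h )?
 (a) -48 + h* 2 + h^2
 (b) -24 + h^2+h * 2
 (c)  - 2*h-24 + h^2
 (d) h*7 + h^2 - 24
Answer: c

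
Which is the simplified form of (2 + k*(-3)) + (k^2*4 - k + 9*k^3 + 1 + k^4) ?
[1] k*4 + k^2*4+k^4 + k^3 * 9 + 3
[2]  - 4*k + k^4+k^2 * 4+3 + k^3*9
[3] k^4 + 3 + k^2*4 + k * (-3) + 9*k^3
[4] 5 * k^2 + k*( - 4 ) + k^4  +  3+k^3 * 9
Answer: 2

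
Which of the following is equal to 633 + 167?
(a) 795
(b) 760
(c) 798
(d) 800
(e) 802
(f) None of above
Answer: d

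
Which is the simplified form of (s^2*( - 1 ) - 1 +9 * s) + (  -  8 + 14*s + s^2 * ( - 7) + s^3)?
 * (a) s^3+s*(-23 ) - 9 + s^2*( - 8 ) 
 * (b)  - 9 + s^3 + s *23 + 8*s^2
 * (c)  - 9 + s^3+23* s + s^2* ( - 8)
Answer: c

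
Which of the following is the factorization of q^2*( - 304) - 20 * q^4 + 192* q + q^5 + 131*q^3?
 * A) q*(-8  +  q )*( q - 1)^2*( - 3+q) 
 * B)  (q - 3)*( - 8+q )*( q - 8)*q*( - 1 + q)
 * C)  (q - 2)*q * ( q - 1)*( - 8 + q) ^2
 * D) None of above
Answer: B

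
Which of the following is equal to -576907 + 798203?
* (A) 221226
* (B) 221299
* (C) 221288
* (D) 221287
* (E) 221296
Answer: E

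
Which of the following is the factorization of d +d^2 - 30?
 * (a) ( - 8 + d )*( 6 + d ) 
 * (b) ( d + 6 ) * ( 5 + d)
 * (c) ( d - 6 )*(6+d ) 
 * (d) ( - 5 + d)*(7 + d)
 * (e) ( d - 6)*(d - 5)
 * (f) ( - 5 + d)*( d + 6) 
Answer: f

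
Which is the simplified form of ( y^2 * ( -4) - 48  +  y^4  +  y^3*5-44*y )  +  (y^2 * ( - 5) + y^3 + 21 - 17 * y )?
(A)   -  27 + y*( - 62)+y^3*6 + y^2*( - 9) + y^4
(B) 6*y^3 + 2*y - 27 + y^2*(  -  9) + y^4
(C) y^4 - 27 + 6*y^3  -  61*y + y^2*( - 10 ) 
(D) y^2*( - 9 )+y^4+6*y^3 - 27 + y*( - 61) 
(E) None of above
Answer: D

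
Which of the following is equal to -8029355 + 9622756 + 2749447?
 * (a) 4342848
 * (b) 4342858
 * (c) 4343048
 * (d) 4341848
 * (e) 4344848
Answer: a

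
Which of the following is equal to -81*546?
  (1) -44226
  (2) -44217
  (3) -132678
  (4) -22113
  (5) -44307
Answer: 1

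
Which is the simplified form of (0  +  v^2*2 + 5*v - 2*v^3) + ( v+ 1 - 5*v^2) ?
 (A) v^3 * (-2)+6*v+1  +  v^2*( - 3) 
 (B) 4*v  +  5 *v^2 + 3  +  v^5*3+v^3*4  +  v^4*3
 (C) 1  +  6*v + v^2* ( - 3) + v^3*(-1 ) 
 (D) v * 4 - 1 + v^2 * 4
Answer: A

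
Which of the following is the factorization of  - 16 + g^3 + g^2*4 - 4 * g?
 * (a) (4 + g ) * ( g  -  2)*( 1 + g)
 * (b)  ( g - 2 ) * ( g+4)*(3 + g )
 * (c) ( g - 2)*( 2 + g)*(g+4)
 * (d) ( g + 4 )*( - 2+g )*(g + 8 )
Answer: c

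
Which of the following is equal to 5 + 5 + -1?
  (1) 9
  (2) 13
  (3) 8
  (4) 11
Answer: 1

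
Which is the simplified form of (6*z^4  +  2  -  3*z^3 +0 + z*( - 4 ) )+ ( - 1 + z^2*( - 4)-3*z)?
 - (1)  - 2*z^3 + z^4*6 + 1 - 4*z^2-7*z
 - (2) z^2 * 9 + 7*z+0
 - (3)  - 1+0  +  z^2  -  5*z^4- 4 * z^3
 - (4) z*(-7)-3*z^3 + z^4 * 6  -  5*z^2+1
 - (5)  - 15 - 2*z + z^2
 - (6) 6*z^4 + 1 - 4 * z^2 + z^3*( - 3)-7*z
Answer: 6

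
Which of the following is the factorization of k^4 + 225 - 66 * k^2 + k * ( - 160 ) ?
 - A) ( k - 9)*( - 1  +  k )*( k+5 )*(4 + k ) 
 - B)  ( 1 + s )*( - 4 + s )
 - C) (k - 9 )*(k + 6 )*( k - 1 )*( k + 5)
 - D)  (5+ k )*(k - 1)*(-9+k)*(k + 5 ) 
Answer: D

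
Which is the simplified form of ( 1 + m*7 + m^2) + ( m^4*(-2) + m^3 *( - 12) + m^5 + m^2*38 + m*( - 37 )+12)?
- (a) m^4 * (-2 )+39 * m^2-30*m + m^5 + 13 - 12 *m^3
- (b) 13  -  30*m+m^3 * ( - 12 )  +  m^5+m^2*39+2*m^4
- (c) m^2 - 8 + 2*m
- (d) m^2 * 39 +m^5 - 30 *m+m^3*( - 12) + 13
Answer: a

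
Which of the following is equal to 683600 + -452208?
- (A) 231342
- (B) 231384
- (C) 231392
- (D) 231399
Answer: C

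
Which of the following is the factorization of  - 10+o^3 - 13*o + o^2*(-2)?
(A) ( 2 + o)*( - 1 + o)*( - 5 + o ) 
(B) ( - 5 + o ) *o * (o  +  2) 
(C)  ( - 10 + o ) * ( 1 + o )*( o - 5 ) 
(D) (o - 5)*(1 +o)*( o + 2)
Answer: D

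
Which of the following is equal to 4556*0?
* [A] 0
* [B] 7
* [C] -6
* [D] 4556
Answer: A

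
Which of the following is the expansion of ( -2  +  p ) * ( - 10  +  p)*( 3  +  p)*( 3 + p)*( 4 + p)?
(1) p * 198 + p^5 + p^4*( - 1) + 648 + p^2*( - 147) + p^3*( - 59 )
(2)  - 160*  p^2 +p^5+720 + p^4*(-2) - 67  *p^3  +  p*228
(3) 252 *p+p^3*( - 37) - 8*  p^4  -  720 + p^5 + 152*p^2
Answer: 2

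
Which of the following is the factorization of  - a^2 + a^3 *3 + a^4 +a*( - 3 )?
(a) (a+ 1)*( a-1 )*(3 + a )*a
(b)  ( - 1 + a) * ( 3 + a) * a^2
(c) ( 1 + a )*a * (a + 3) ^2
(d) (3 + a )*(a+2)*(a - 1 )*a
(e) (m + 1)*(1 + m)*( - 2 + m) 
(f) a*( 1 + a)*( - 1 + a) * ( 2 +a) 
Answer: a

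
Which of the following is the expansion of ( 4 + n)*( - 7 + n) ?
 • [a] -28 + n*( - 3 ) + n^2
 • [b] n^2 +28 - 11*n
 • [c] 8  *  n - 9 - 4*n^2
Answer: a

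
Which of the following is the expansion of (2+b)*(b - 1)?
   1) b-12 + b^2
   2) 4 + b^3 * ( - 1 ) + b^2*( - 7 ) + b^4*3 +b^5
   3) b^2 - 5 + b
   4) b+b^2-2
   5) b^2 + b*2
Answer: 4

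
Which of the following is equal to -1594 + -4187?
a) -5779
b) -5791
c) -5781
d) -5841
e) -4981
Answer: c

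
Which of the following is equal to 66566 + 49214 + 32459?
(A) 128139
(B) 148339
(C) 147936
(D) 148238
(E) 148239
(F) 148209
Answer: E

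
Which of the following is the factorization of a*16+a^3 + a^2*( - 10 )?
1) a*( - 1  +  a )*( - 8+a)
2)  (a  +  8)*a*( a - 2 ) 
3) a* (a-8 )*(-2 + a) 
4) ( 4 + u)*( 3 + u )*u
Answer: 3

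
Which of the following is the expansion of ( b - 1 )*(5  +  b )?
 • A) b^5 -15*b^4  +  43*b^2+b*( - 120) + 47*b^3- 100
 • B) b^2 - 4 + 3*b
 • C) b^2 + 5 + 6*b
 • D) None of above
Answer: D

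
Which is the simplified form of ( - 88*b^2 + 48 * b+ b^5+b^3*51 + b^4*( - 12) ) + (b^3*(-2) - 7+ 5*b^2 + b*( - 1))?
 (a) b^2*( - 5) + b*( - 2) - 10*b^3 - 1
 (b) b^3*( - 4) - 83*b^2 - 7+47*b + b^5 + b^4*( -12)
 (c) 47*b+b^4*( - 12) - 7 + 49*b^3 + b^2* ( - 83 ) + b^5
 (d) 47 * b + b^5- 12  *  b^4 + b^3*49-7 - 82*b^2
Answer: c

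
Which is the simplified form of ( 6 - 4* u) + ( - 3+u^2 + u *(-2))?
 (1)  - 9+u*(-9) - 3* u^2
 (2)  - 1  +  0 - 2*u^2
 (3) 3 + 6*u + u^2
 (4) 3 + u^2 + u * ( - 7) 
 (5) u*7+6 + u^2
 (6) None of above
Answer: 6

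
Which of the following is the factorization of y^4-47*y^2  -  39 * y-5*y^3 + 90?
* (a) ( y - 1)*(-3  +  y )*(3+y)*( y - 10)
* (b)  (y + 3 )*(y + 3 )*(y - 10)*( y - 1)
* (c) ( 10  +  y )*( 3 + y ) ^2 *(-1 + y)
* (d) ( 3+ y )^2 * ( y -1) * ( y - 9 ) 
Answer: b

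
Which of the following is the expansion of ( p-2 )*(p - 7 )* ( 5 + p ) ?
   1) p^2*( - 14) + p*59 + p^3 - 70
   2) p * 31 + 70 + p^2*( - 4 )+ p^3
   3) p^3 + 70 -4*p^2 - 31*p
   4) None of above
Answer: 3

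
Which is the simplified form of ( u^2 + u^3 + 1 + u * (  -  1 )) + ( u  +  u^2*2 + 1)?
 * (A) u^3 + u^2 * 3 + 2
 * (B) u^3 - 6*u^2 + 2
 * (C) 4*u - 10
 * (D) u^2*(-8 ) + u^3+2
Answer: A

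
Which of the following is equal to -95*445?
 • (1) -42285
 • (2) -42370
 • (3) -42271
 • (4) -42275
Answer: 4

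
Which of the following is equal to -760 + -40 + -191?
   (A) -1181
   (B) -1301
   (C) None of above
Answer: C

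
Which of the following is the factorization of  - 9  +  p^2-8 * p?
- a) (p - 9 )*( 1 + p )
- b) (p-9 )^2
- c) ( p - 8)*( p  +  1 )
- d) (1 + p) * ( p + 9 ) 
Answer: a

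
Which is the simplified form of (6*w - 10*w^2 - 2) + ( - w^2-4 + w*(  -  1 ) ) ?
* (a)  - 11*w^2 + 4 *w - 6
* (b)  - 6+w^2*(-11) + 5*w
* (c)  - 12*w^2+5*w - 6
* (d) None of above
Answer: b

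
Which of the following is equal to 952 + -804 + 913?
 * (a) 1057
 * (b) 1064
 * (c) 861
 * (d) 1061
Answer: d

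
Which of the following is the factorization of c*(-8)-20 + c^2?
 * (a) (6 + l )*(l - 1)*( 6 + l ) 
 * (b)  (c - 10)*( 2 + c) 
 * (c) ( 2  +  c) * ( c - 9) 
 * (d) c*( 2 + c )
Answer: b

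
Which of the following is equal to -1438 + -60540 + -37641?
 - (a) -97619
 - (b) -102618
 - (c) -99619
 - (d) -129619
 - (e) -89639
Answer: c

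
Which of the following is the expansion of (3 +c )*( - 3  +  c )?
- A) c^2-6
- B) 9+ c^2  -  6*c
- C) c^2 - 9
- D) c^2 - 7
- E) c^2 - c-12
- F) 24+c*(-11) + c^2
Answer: C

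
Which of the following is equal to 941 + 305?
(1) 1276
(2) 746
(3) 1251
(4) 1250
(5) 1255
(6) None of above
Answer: 6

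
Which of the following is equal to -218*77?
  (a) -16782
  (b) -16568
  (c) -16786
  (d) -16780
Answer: c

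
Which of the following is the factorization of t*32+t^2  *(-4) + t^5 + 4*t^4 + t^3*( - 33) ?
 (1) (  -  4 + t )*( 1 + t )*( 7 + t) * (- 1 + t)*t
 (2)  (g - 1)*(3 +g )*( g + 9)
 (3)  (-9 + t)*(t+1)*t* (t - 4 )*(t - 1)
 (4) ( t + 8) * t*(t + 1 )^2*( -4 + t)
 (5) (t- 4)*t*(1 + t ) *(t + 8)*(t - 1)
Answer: 5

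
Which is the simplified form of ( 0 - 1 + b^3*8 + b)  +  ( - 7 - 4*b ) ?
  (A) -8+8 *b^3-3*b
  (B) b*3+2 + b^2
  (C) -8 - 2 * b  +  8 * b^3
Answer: A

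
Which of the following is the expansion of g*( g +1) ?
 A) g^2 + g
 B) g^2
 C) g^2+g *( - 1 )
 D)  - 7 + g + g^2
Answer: A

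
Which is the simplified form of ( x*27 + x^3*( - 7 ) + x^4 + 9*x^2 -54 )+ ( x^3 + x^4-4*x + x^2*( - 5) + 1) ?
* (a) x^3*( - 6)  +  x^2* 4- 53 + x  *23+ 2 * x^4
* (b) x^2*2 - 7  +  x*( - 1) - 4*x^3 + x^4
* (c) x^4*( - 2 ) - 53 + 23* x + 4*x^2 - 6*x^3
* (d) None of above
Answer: a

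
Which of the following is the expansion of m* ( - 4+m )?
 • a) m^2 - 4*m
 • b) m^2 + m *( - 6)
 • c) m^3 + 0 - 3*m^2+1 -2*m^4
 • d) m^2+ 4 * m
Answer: a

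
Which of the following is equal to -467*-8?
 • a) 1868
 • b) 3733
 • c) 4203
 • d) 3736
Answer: d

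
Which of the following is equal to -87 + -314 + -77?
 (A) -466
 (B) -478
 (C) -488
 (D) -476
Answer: B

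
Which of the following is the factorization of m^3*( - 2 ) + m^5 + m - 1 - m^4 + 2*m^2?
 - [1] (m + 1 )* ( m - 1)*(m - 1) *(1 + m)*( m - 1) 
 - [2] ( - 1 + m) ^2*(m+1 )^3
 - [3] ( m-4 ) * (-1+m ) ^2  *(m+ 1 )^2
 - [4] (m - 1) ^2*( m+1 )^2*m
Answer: 1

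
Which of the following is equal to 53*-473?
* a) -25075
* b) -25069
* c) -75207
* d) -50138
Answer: b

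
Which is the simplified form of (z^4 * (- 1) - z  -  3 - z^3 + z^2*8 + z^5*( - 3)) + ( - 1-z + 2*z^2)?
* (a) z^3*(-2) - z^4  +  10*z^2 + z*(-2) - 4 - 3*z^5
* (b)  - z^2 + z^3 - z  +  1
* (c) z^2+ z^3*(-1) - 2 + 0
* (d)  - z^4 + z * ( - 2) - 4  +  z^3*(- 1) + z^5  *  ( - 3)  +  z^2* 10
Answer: d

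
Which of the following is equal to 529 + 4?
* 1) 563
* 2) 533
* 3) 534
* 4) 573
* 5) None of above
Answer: 2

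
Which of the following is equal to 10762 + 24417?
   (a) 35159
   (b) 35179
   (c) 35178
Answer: b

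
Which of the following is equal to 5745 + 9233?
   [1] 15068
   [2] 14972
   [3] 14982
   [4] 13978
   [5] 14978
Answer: 5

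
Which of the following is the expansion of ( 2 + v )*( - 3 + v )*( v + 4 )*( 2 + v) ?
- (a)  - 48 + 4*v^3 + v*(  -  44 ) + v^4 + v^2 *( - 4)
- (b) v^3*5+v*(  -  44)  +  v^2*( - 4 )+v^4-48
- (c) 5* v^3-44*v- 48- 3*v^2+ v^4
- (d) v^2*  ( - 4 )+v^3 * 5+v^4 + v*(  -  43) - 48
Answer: b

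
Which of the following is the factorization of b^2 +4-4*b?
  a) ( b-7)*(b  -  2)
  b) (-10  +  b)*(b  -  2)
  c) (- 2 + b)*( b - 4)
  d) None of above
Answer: d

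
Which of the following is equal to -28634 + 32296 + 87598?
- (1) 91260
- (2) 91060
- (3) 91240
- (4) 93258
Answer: 1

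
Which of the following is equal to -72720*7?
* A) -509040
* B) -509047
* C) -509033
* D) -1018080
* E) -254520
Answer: A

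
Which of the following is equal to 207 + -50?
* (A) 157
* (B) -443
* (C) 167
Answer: A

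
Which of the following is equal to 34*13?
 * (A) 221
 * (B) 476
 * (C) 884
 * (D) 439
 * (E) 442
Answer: E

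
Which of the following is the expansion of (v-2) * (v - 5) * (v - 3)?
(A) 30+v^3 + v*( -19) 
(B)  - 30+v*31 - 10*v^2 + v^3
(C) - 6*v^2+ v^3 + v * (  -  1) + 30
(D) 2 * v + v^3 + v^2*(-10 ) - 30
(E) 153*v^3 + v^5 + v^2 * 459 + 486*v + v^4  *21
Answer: B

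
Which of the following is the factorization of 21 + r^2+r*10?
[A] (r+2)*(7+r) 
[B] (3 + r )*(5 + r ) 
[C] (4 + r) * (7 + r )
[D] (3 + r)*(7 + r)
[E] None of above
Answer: D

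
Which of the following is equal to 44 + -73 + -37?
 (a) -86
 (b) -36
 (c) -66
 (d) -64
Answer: c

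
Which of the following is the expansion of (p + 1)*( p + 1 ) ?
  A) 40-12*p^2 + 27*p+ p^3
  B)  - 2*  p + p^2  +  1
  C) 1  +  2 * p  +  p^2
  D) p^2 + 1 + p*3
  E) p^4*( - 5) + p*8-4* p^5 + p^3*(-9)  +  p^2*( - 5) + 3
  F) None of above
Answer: C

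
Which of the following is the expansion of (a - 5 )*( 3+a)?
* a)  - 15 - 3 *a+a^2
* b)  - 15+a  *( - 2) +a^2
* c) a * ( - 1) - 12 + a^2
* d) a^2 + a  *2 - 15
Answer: b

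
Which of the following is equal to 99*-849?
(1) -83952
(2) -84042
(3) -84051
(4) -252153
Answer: 3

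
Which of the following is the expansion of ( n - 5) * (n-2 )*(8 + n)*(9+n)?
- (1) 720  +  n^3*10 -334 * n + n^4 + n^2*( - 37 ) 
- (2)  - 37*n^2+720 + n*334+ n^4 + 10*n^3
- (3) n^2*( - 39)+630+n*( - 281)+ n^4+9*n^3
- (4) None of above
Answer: 1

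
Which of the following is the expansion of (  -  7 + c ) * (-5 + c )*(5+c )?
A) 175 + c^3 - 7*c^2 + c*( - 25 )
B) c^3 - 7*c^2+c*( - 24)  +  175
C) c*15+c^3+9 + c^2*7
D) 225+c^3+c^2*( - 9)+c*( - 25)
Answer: A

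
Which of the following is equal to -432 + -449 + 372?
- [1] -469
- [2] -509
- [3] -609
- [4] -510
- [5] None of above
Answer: 2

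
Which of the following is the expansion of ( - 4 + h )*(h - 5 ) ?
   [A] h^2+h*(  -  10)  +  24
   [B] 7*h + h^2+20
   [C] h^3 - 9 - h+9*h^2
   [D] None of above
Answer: D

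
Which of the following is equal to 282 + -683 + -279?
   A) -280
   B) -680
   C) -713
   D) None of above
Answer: B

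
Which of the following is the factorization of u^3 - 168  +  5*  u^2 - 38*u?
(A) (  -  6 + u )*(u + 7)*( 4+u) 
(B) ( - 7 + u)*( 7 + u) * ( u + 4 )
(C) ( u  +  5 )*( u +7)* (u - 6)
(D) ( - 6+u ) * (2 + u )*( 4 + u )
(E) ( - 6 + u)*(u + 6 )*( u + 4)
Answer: A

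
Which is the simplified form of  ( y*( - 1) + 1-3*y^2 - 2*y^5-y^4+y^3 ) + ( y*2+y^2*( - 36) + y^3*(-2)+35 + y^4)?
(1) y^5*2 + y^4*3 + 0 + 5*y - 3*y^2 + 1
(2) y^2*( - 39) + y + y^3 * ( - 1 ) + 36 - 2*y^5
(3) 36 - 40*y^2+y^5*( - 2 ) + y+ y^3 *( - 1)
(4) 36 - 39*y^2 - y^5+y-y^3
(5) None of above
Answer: 2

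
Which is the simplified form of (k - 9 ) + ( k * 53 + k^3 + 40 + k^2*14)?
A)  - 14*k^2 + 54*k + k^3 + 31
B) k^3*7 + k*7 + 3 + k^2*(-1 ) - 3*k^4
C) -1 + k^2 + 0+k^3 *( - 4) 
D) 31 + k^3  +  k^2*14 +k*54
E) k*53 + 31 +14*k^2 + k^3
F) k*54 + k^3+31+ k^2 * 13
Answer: D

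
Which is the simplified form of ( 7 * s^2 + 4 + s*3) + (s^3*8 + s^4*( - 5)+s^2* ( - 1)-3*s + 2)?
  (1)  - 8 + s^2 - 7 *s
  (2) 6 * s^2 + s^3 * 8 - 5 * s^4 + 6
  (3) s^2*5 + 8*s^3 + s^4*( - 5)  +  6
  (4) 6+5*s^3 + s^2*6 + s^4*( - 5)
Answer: 2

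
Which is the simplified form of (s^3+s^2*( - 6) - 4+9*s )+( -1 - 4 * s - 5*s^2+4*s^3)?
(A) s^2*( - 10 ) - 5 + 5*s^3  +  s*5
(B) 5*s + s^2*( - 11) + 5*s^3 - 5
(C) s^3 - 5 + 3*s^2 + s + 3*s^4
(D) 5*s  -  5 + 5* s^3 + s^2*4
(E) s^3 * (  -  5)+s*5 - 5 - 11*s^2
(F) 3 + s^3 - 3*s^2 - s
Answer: B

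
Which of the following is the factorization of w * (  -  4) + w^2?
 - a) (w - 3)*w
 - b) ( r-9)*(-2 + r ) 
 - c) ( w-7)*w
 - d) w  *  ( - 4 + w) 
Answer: d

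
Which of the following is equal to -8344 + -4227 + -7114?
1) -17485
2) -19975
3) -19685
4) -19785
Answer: 3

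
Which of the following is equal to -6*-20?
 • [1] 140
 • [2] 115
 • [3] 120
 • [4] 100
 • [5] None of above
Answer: 3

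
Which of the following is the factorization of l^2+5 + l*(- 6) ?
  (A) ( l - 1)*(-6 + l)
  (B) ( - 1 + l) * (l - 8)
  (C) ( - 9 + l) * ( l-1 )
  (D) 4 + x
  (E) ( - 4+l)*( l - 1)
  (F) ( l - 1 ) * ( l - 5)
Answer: F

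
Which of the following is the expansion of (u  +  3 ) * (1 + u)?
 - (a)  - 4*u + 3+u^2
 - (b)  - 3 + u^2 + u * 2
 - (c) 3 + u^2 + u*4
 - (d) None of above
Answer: c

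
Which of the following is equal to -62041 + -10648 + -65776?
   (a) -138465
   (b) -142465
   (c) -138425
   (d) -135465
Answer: a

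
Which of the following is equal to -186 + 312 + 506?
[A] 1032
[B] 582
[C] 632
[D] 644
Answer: C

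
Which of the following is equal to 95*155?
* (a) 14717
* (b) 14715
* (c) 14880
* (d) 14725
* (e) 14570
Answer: d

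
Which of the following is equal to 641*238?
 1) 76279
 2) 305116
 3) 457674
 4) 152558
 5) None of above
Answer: 4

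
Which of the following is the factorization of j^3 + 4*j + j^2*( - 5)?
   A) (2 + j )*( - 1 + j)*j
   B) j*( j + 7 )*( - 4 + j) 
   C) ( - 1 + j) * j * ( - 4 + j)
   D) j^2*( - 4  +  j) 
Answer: C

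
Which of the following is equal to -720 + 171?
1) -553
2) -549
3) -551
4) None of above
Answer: 2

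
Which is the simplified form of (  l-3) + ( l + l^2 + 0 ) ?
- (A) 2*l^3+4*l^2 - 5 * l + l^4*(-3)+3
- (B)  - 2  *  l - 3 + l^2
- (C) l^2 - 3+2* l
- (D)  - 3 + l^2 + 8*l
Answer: C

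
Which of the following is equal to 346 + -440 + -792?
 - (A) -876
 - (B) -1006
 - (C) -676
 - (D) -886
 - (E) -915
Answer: D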